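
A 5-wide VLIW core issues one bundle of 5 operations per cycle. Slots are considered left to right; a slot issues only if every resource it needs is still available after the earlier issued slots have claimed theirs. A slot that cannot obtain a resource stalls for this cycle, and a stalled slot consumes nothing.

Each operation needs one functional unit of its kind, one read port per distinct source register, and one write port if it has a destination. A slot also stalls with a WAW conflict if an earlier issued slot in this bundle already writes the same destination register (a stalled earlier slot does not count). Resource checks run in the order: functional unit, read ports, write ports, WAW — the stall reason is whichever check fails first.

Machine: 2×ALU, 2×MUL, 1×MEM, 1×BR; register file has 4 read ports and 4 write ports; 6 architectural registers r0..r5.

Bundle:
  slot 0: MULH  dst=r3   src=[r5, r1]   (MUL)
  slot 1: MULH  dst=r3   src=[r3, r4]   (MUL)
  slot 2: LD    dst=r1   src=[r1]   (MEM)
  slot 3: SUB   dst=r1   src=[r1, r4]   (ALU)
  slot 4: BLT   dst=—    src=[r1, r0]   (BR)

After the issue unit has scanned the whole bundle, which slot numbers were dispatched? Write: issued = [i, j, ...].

#0 MUL src=r5,r1 dispatched  <A:2 Mu:1 Ld:1 B:1 rd:2 wr:3>
#1 MUL src=r3,r4 held:WAW  <A:2 Mu:1 Ld:1 B:1 rd:2 wr:3>
#2 MEM src=r1 dispatched  <A:2 Mu:1 Ld:0 B:1 rd:1 wr:2>
#3 ALU src=r1,r4 held:RD_PORT  <A:2 Mu:1 Ld:0 B:1 rd:1 wr:2>
#4 BR src=r1,r0 held:RD_PORT  <A:2 Mu:1 Ld:0 B:1 rd:1 wr:2>

issued = [0, 2]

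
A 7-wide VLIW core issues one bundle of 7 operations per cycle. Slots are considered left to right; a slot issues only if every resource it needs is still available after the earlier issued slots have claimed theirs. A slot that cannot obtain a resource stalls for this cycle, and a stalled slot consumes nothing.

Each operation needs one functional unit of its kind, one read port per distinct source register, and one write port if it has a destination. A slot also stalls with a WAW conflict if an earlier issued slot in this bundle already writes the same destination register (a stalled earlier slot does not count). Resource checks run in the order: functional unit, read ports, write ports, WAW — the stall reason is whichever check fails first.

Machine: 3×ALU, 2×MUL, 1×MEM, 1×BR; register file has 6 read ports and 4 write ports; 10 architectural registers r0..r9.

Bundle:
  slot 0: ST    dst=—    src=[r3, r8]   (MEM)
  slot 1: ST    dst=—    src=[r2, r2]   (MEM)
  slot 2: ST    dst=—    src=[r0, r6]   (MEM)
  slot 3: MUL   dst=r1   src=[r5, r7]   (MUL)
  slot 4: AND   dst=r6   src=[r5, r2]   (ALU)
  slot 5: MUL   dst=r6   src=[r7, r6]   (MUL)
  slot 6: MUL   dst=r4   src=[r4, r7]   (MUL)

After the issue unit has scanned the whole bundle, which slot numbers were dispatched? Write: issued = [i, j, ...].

#0 MEM src=r3,r8 dispatched  <A:3 Mu:2 Ld:0 B:1 rd:4 wr:4>
#1 MEM src=r2,r2 held:FU  <A:3 Mu:2 Ld:0 B:1 rd:4 wr:4>
#2 MEM src=r0,r6 held:FU  <A:3 Mu:2 Ld:0 B:1 rd:4 wr:4>
#3 MUL src=r5,r7 dispatched  <A:3 Mu:1 Ld:0 B:1 rd:2 wr:3>
#4 ALU src=r5,r2 dispatched  <A:2 Mu:1 Ld:0 B:1 rd:0 wr:2>
#5 MUL src=r7,r6 held:RD_PORT  <A:2 Mu:1 Ld:0 B:1 rd:0 wr:2>
#6 MUL src=r4,r7 held:RD_PORT  <A:2 Mu:1 Ld:0 B:1 rd:0 wr:2>

issued = [0, 3, 4]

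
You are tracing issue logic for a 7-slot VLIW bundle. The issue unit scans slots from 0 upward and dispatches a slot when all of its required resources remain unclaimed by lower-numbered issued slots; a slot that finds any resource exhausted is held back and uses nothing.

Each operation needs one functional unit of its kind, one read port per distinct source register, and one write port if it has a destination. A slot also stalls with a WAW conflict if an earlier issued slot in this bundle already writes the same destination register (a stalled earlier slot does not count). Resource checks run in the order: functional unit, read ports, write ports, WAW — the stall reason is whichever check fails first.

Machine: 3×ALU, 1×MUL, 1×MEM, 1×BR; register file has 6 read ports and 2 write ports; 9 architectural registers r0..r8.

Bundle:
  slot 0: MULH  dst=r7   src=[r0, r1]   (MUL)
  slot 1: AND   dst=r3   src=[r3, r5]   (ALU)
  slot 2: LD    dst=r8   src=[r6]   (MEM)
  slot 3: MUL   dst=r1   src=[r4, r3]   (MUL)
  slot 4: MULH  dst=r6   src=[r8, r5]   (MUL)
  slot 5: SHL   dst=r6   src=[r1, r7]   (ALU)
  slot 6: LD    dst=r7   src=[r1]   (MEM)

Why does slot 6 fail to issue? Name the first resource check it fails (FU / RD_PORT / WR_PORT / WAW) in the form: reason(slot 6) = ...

reason(slot 6) = WR_PORT

#0 MUL src=r0,r1 dispatched  <A:3 Mu:0 Ld:1 B:1 rd:4 wr:1>
#1 ALU src=r3,r5 dispatched  <A:2 Mu:0 Ld:1 B:1 rd:2 wr:0>
#2 MEM src=r6 held:WR_PORT  <A:2 Mu:0 Ld:1 B:1 rd:2 wr:0>
#3 MUL src=r4,r3 held:FU  <A:2 Mu:0 Ld:1 B:1 rd:2 wr:0>
#4 MUL src=r8,r5 held:FU  <A:2 Mu:0 Ld:1 B:1 rd:2 wr:0>
#5 ALU src=r1,r7 held:WR_PORT  <A:2 Mu:0 Ld:1 B:1 rd:2 wr:0>
#6 MEM src=r1 held:WR_PORT  <A:2 Mu:0 Ld:1 B:1 rd:2 wr:0>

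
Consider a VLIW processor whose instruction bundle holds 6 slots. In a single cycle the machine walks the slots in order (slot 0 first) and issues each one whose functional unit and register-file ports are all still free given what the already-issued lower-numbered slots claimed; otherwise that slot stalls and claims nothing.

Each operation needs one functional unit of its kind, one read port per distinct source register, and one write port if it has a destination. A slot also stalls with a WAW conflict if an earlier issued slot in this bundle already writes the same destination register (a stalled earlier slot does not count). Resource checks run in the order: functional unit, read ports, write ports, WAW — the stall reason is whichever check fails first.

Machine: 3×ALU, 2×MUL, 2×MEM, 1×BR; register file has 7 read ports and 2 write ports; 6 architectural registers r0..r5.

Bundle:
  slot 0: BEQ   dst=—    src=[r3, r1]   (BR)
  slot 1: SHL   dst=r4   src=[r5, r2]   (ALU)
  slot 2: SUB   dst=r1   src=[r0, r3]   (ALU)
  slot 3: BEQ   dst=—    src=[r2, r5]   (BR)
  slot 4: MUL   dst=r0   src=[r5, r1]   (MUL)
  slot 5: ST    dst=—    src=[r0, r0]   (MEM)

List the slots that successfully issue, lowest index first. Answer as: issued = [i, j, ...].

slot 0 (BR): ISSUE — free A3,Mu2,Ld2,B0 rp5 wp2
slot 1 (ALU): ISSUE — free A2,Mu2,Ld2,B0 rp3 wp1
slot 2 (ALU): ISSUE — free A1,Mu2,Ld2,B0 rp1 wp0
slot 3 (BR): stall FU — free A1,Mu2,Ld2,B0 rp1 wp0
slot 4 (MUL): stall RD_PORT — free A1,Mu2,Ld2,B0 rp1 wp0
slot 5 (MEM): ISSUE — free A1,Mu2,Ld1,B0 rp0 wp0

issued = [0, 1, 2, 5]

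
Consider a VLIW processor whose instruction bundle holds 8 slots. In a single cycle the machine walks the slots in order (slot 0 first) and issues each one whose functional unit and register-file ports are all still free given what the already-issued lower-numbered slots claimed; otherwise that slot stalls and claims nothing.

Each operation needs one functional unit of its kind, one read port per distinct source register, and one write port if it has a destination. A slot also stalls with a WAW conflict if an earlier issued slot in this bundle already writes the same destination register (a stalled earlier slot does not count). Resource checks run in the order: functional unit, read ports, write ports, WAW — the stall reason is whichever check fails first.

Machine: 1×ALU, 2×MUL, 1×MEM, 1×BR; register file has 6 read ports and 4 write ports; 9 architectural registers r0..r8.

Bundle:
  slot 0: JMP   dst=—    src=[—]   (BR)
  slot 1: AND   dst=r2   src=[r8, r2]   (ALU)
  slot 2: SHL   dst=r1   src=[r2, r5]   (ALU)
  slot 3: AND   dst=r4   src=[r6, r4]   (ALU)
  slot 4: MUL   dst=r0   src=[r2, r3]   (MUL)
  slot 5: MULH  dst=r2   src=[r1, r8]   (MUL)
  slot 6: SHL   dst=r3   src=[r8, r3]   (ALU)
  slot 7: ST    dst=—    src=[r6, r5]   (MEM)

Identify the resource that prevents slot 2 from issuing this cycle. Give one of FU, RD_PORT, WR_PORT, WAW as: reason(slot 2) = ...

slot 0 (BR): ISSUE — free A1,Mu2,Ld1,B0 rp6 wp4
slot 1 (ALU): ISSUE — free A0,Mu2,Ld1,B0 rp4 wp3
slot 2 (ALU): stall FU — free A0,Mu2,Ld1,B0 rp4 wp3
slot 3 (ALU): stall FU — free A0,Mu2,Ld1,B0 rp4 wp3
slot 4 (MUL): ISSUE — free A0,Mu1,Ld1,B0 rp2 wp2
slot 5 (MUL): stall WAW — free A0,Mu1,Ld1,B0 rp2 wp2
slot 6 (ALU): stall FU — free A0,Mu1,Ld1,B0 rp2 wp2
slot 7 (MEM): ISSUE — free A0,Mu1,Ld0,B0 rp0 wp2

reason(slot 2) = FU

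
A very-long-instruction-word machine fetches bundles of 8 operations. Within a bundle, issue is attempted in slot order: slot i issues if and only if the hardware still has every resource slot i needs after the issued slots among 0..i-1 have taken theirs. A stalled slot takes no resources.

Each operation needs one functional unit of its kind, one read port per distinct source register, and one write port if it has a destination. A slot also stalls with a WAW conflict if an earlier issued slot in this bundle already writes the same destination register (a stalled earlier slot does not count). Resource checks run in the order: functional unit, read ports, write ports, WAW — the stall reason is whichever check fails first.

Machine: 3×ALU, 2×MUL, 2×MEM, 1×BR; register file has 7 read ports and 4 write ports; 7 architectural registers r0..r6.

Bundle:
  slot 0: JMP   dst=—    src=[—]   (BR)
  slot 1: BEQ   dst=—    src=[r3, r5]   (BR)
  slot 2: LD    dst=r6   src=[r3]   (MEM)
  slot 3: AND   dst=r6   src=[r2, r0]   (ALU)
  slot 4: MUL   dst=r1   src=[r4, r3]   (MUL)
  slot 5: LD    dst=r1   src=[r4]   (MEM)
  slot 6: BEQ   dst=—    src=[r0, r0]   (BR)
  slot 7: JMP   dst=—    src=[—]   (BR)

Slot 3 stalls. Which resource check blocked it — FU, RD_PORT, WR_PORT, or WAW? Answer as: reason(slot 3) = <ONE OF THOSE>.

[0] BR needs rd=0 wr=0: ok; after: ALU=3 MUL=2 MEM=2 BR=0, R=7, W=4
[1] BR needs rd=2 wr=0: FU; after: ALU=3 MUL=2 MEM=2 BR=0, R=7, W=4
[2] MEM needs rd=1 wr=1: ok; after: ALU=3 MUL=2 MEM=1 BR=0, R=6, W=3
[3] ALU needs rd=2 wr=1: WAW; after: ALU=3 MUL=2 MEM=1 BR=0, R=6, W=3
[4] MUL needs rd=2 wr=1: ok; after: ALU=3 MUL=1 MEM=1 BR=0, R=4, W=2
[5] MEM needs rd=1 wr=1: WAW; after: ALU=3 MUL=1 MEM=1 BR=0, R=4, W=2
[6] BR needs rd=1 wr=0: FU; after: ALU=3 MUL=1 MEM=1 BR=0, R=4, W=2
[7] BR needs rd=0 wr=0: FU; after: ALU=3 MUL=1 MEM=1 BR=0, R=4, W=2

reason(slot 3) = WAW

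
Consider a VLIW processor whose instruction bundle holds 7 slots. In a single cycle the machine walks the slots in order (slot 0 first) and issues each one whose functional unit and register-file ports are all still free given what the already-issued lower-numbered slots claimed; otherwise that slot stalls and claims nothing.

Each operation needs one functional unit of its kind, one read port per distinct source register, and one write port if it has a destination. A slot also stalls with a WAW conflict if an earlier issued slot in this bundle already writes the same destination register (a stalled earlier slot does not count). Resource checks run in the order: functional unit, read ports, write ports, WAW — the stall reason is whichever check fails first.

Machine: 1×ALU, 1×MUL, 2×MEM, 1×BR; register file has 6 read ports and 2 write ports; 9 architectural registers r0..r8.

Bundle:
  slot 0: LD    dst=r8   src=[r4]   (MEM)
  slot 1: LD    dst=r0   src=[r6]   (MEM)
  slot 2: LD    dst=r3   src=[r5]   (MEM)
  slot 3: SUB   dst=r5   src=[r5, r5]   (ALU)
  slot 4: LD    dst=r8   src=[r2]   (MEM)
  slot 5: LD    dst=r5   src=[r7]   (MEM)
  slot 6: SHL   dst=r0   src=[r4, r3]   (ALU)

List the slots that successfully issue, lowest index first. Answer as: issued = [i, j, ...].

#0 MEM src=r4 dispatched  <A:1 Mu:1 Ld:1 B:1 rd:5 wr:1>
#1 MEM src=r6 dispatched  <A:1 Mu:1 Ld:0 B:1 rd:4 wr:0>
#2 MEM src=r5 held:FU  <A:1 Mu:1 Ld:0 B:1 rd:4 wr:0>
#3 ALU src=r5,r5 held:WR_PORT  <A:1 Mu:1 Ld:0 B:1 rd:4 wr:0>
#4 MEM src=r2 held:FU  <A:1 Mu:1 Ld:0 B:1 rd:4 wr:0>
#5 MEM src=r7 held:FU  <A:1 Mu:1 Ld:0 B:1 rd:4 wr:0>
#6 ALU src=r4,r3 held:WR_PORT  <A:1 Mu:1 Ld:0 B:1 rd:4 wr:0>

issued = [0, 1]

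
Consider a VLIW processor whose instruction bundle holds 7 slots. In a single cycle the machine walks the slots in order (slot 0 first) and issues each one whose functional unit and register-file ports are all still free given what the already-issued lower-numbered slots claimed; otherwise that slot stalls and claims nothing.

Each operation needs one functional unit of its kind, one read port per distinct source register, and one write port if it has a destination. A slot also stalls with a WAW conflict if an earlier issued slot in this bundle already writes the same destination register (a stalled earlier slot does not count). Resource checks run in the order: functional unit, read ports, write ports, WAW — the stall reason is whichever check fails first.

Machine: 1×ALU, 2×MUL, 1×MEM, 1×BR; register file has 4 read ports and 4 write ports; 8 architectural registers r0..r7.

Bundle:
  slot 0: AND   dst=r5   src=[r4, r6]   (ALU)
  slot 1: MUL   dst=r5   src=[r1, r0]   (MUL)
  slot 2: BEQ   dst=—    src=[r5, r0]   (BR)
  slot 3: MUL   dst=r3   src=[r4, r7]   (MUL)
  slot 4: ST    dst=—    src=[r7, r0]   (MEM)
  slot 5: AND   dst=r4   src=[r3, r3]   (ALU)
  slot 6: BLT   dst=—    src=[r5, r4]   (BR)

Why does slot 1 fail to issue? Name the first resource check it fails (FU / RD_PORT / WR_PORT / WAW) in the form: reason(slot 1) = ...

#0 ALU src=r4,r6 dispatched  <A:0 Mu:2 Ld:1 B:1 rd:2 wr:3>
#1 MUL src=r1,r0 held:WAW  <A:0 Mu:2 Ld:1 B:1 rd:2 wr:3>
#2 BR src=r5,r0 dispatched  <A:0 Mu:2 Ld:1 B:0 rd:0 wr:3>
#3 MUL src=r4,r7 held:RD_PORT  <A:0 Mu:2 Ld:1 B:0 rd:0 wr:3>
#4 MEM src=r7,r0 held:RD_PORT  <A:0 Mu:2 Ld:1 B:0 rd:0 wr:3>
#5 ALU src=r3,r3 held:FU  <A:0 Mu:2 Ld:1 B:0 rd:0 wr:3>
#6 BR src=r5,r4 held:FU  <A:0 Mu:2 Ld:1 B:0 rd:0 wr:3>

reason(slot 1) = WAW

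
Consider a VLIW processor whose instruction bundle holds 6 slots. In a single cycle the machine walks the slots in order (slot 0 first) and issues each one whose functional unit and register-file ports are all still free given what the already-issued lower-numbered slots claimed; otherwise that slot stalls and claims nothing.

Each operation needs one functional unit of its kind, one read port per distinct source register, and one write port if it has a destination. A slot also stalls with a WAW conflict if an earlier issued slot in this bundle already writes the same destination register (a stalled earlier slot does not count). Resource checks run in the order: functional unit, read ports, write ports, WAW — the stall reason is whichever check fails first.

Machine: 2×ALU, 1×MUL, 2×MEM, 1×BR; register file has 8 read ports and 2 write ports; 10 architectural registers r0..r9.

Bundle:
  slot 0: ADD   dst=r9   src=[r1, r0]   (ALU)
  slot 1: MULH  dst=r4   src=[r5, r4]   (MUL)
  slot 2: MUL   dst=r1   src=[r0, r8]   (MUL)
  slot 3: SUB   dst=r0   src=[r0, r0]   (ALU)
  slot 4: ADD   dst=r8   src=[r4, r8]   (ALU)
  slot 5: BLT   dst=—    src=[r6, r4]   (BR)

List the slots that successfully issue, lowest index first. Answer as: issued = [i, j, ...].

  0. ALU→r9 ⇒ go  {1A/1Mu/2Ld/1B | 6r 1w}
  1. MUL→r4 ⇒ go  {1A/0Mu/2Ld/1B | 4r 0w}
  2. MUL→r1 ⇒ no(FU)  {1A/0Mu/2Ld/1B | 4r 0w}
  3. ALU→r0 ⇒ no(WR_PORT)  {1A/0Mu/2Ld/1B | 4r 0w}
  4. ALU→r8 ⇒ no(WR_PORT)  {1A/0Mu/2Ld/1B | 4r 0w}
  5. BR ⇒ go  {1A/0Mu/2Ld/0B | 2r 0w}

issued = [0, 1, 5]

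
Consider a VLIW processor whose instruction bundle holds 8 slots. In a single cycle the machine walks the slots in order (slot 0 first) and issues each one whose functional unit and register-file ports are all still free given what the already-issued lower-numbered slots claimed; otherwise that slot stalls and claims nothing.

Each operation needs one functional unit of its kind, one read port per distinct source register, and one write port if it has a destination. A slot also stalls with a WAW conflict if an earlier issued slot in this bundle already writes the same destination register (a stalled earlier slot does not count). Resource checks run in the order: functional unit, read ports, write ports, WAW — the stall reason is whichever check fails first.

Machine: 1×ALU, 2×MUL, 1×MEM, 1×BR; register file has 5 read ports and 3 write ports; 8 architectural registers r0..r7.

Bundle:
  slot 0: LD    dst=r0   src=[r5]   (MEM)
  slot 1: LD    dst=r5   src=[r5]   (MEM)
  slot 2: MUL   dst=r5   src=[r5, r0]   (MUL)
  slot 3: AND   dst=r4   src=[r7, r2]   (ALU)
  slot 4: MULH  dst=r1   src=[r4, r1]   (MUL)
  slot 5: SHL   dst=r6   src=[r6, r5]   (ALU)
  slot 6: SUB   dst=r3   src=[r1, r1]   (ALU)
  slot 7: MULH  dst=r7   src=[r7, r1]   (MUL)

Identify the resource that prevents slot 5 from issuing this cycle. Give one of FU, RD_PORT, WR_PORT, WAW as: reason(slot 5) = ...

reason(slot 5) = FU

[0] MEM needs rd=1 wr=1: ok; after: ALU=1 MUL=2 MEM=0 BR=1, R=4, W=2
[1] MEM needs rd=1 wr=1: FU; after: ALU=1 MUL=2 MEM=0 BR=1, R=4, W=2
[2] MUL needs rd=2 wr=1: ok; after: ALU=1 MUL=1 MEM=0 BR=1, R=2, W=1
[3] ALU needs rd=2 wr=1: ok; after: ALU=0 MUL=1 MEM=0 BR=1, R=0, W=0
[4] MUL needs rd=2 wr=1: RD_PORT; after: ALU=0 MUL=1 MEM=0 BR=1, R=0, W=0
[5] ALU needs rd=2 wr=1: FU; after: ALU=0 MUL=1 MEM=0 BR=1, R=0, W=0
[6] ALU needs rd=1 wr=1: FU; after: ALU=0 MUL=1 MEM=0 BR=1, R=0, W=0
[7] MUL needs rd=2 wr=1: RD_PORT; after: ALU=0 MUL=1 MEM=0 BR=1, R=0, W=0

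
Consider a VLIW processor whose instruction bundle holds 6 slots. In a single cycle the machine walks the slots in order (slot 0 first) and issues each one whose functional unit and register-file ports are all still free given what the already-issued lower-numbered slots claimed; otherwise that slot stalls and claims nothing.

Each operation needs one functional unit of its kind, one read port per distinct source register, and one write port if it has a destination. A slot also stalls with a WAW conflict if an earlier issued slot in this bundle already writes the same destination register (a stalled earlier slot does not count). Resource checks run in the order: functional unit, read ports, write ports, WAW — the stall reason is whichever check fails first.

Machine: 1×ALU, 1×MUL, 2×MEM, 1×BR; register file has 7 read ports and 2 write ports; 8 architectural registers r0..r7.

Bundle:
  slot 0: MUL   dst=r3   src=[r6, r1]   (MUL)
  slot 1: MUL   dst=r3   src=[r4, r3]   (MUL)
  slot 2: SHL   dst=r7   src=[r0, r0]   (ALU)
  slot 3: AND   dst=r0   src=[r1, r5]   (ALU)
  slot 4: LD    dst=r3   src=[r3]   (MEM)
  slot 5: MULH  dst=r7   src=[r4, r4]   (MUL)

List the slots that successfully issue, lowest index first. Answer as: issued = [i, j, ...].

[0] MUL needs rd=2 wr=1: ok; after: ALU=1 MUL=0 MEM=2 BR=1, R=5, W=1
[1] MUL needs rd=2 wr=1: FU; after: ALU=1 MUL=0 MEM=2 BR=1, R=5, W=1
[2] ALU needs rd=1 wr=1: ok; after: ALU=0 MUL=0 MEM=2 BR=1, R=4, W=0
[3] ALU needs rd=2 wr=1: FU; after: ALU=0 MUL=0 MEM=2 BR=1, R=4, W=0
[4] MEM needs rd=1 wr=1: WR_PORT; after: ALU=0 MUL=0 MEM=2 BR=1, R=4, W=0
[5] MUL needs rd=1 wr=1: FU; after: ALU=0 MUL=0 MEM=2 BR=1, R=4, W=0

issued = [0, 2]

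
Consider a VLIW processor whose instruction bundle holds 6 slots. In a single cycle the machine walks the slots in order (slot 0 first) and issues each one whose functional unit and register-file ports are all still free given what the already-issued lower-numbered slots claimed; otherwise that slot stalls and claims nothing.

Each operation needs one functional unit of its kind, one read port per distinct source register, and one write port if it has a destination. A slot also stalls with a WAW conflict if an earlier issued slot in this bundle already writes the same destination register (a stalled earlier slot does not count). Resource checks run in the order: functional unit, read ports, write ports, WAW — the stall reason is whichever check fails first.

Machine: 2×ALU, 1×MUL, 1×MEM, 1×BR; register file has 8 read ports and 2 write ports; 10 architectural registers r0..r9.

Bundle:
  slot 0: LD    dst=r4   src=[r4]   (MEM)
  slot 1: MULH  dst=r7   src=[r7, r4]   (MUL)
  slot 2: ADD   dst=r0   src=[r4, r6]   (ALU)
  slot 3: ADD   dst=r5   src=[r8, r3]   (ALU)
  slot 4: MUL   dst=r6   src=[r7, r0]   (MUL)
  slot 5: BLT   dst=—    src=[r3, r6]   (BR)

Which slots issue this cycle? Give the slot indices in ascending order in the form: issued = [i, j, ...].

issued = [0, 1, 5]

slot 0 (MEM): ISSUE — free A2,Mu1,Ld0,B1 rp7 wp1
slot 1 (MUL): ISSUE — free A2,Mu0,Ld0,B1 rp5 wp0
slot 2 (ALU): stall WR_PORT — free A2,Mu0,Ld0,B1 rp5 wp0
slot 3 (ALU): stall WR_PORT — free A2,Mu0,Ld0,B1 rp5 wp0
slot 4 (MUL): stall FU — free A2,Mu0,Ld0,B1 rp5 wp0
slot 5 (BR): ISSUE — free A2,Mu0,Ld0,B0 rp3 wp0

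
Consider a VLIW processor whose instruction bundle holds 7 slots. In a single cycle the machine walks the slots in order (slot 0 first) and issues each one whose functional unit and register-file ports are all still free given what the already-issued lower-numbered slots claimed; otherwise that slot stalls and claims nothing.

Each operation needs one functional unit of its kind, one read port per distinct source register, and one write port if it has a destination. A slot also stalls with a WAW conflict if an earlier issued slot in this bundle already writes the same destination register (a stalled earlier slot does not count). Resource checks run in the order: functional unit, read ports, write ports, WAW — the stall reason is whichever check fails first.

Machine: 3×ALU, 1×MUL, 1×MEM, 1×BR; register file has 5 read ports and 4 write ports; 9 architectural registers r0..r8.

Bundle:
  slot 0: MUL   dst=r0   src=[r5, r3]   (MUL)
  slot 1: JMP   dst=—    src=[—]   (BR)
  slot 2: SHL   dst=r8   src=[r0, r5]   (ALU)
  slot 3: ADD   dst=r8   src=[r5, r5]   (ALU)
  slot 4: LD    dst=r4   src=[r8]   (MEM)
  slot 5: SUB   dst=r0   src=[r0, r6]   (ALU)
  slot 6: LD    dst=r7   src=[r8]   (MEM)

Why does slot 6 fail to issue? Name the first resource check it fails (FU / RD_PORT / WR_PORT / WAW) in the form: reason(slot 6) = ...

slot 0 (MUL): ISSUE — free A3,Mu0,Ld1,B1 rp3 wp3
slot 1 (BR): ISSUE — free A3,Mu0,Ld1,B0 rp3 wp3
slot 2 (ALU): ISSUE — free A2,Mu0,Ld1,B0 rp1 wp2
slot 3 (ALU): stall WAW — free A2,Mu0,Ld1,B0 rp1 wp2
slot 4 (MEM): ISSUE — free A2,Mu0,Ld0,B0 rp0 wp1
slot 5 (ALU): stall RD_PORT — free A2,Mu0,Ld0,B0 rp0 wp1
slot 6 (MEM): stall FU — free A2,Mu0,Ld0,B0 rp0 wp1

reason(slot 6) = FU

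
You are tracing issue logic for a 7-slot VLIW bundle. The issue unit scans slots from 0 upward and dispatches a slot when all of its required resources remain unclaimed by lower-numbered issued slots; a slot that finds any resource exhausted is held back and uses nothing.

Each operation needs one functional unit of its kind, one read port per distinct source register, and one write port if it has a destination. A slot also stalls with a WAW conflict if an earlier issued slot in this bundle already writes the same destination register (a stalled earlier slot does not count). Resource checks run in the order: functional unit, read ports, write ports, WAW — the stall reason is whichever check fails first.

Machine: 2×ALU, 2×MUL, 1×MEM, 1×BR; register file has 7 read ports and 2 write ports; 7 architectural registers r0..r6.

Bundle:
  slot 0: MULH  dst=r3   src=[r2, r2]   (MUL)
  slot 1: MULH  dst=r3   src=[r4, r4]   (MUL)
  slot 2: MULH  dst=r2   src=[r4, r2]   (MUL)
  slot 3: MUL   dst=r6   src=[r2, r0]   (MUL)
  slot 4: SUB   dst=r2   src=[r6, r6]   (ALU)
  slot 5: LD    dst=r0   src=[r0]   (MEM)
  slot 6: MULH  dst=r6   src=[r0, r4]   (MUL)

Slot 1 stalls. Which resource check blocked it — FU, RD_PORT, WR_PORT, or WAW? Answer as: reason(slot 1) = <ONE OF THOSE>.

reason(slot 1) = WAW

slot 0 (MUL): ISSUE — free A2,Mu1,Ld1,B1 rp6 wp1
slot 1 (MUL): stall WAW — free A2,Mu1,Ld1,B1 rp6 wp1
slot 2 (MUL): ISSUE — free A2,Mu0,Ld1,B1 rp4 wp0
slot 3 (MUL): stall FU — free A2,Mu0,Ld1,B1 rp4 wp0
slot 4 (ALU): stall WR_PORT — free A2,Mu0,Ld1,B1 rp4 wp0
slot 5 (MEM): stall WR_PORT — free A2,Mu0,Ld1,B1 rp4 wp0
slot 6 (MUL): stall FU — free A2,Mu0,Ld1,B1 rp4 wp0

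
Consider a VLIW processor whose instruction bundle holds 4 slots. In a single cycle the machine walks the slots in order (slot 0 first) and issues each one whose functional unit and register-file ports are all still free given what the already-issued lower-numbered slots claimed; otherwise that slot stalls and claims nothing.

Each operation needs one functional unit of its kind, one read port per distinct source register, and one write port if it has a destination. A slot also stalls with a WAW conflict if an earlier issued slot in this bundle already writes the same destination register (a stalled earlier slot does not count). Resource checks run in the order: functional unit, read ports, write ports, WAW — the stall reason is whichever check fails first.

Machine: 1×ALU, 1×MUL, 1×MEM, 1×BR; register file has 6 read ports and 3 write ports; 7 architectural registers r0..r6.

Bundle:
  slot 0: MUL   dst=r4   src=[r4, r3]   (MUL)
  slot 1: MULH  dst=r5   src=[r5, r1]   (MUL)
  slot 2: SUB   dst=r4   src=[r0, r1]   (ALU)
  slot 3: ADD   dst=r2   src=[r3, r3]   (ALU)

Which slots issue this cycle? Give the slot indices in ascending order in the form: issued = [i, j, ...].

slot 0 (MUL): ISSUE — free A1,Mu0,Ld1,B1 rp4 wp2
slot 1 (MUL): stall FU — free A1,Mu0,Ld1,B1 rp4 wp2
slot 2 (ALU): stall WAW — free A1,Mu0,Ld1,B1 rp4 wp2
slot 3 (ALU): ISSUE — free A0,Mu0,Ld1,B1 rp3 wp1

issued = [0, 3]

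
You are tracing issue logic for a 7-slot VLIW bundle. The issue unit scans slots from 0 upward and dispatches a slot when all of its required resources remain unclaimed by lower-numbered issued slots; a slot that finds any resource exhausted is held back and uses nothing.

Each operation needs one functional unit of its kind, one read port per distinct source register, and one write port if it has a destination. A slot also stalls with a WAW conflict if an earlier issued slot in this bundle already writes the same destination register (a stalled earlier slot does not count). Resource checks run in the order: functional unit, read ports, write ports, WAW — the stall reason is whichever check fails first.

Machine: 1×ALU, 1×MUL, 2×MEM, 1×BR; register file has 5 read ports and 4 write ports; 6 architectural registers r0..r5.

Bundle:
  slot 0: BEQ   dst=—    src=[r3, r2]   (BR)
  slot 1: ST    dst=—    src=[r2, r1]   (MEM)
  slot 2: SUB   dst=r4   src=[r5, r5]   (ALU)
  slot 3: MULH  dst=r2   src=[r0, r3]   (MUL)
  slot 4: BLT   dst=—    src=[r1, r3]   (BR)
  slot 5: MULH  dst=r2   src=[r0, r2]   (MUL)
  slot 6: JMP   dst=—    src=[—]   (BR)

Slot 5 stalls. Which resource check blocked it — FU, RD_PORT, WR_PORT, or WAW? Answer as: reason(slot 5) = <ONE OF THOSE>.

reason(slot 5) = RD_PORT

  0. BR ⇒ go  {1A/1Mu/2Ld/0B | 3r 4w}
  1. MEM ⇒ go  {1A/1Mu/1Ld/0B | 1r 4w}
  2. ALU→r4 ⇒ go  {0A/1Mu/1Ld/0B | 0r 3w}
  3. MUL→r2 ⇒ no(RD_PORT)  {0A/1Mu/1Ld/0B | 0r 3w}
  4. BR ⇒ no(FU)  {0A/1Mu/1Ld/0B | 0r 3w}
  5. MUL→r2 ⇒ no(RD_PORT)  {0A/1Mu/1Ld/0B | 0r 3w}
  6. BR ⇒ no(FU)  {0A/1Mu/1Ld/0B | 0r 3w}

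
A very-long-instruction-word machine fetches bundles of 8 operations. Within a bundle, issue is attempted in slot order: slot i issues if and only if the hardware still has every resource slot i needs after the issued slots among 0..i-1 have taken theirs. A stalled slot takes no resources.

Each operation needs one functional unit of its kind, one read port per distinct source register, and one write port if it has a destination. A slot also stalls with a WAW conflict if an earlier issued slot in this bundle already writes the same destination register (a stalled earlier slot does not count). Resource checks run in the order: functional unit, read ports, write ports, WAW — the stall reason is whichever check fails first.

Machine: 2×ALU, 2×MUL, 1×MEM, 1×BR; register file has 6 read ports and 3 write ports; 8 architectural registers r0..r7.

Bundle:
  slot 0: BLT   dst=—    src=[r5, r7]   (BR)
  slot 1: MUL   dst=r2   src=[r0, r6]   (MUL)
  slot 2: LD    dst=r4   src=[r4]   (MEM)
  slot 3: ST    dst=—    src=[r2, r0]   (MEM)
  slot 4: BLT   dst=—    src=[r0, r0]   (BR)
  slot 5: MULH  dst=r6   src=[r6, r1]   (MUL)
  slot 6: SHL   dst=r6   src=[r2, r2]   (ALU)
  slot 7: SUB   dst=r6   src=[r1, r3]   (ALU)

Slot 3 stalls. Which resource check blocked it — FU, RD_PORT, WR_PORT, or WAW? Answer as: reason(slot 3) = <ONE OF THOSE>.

reason(slot 3) = FU

#0 BR src=r5,r7 dispatched  <A:2 Mu:2 Ld:1 B:0 rd:4 wr:3>
#1 MUL src=r0,r6 dispatched  <A:2 Mu:1 Ld:1 B:0 rd:2 wr:2>
#2 MEM src=r4 dispatched  <A:2 Mu:1 Ld:0 B:0 rd:1 wr:1>
#3 MEM src=r2,r0 held:FU  <A:2 Mu:1 Ld:0 B:0 rd:1 wr:1>
#4 BR src=r0,r0 held:FU  <A:2 Mu:1 Ld:0 B:0 rd:1 wr:1>
#5 MUL src=r6,r1 held:RD_PORT  <A:2 Mu:1 Ld:0 B:0 rd:1 wr:1>
#6 ALU src=r2,r2 dispatched  <A:1 Mu:1 Ld:0 B:0 rd:0 wr:0>
#7 ALU src=r1,r3 held:RD_PORT  <A:1 Mu:1 Ld:0 B:0 rd:0 wr:0>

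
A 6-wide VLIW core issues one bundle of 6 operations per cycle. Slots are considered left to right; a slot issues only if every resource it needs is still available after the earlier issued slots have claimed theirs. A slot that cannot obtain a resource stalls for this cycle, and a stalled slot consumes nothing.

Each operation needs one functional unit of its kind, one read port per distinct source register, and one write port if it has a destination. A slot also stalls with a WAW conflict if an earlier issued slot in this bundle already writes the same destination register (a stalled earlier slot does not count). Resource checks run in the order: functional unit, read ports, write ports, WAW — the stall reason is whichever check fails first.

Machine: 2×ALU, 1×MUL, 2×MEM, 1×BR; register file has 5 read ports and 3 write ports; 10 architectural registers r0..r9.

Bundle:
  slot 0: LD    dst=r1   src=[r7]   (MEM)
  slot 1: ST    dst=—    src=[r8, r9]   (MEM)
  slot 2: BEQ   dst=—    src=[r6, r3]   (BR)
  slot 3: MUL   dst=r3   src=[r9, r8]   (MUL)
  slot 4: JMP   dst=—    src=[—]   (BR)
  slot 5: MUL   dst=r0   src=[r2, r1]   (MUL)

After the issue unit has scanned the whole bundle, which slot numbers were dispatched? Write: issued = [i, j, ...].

(0) want 1×MEM +1rd +1wr — yes → AL2|MU1|ME1|BR1|rd4|wr2
(1) want 1×MEM +2rd +0wr — yes → AL2|MU1|ME0|BR1|rd2|wr2
(2) want 1×BR +2rd +0wr — yes → AL2|MU1|ME0|BR0|rd0|wr2
(3) want 1×MUL +2rd +1wr — RD_PORT → AL2|MU1|ME0|BR0|rd0|wr2
(4) want 1×BR +0rd +0wr — FU → AL2|MU1|ME0|BR0|rd0|wr2
(5) want 1×MUL +2rd +1wr — RD_PORT → AL2|MU1|ME0|BR0|rd0|wr2

issued = [0, 1, 2]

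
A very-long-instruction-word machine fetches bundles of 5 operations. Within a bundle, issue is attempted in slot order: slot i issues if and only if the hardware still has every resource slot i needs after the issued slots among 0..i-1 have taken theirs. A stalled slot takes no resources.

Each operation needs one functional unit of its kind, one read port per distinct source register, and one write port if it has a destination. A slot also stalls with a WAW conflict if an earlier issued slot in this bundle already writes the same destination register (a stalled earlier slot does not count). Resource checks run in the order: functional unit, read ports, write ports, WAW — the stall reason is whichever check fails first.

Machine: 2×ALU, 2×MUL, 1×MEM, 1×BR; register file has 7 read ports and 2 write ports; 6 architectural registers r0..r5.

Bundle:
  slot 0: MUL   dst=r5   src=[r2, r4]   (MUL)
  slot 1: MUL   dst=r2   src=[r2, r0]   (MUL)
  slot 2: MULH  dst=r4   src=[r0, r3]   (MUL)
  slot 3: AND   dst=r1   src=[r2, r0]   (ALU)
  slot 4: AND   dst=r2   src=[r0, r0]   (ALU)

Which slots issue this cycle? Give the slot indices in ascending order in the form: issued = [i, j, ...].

issued = [0, 1]

slot 0 (MUL): ISSUE — free A2,Mu1,Ld1,B1 rp5 wp1
slot 1 (MUL): ISSUE — free A2,Mu0,Ld1,B1 rp3 wp0
slot 2 (MUL): stall FU — free A2,Mu0,Ld1,B1 rp3 wp0
slot 3 (ALU): stall WR_PORT — free A2,Mu0,Ld1,B1 rp3 wp0
slot 4 (ALU): stall WR_PORT — free A2,Mu0,Ld1,B1 rp3 wp0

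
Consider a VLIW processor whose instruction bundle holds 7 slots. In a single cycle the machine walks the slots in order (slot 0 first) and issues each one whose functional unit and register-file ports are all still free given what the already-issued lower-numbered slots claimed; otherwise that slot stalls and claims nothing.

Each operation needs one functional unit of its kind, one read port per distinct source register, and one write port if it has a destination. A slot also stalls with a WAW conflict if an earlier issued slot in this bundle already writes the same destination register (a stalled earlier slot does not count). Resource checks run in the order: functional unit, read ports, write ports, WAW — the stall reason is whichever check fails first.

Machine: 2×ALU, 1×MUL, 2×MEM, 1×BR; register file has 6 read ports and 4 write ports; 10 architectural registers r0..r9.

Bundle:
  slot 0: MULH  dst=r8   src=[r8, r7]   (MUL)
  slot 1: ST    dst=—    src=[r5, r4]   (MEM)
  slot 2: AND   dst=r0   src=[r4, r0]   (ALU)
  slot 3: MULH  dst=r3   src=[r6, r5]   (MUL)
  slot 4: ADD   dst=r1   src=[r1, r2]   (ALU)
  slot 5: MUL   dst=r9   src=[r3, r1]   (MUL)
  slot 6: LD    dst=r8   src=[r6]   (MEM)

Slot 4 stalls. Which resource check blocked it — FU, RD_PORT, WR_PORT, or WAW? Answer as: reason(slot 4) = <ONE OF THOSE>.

reason(slot 4) = RD_PORT

(0) want 1×MUL +2rd +1wr — yes → AL2|MU0|ME2|BR1|rd4|wr3
(1) want 1×MEM +2rd +0wr — yes → AL2|MU0|ME1|BR1|rd2|wr3
(2) want 1×ALU +2rd +1wr — yes → AL1|MU0|ME1|BR1|rd0|wr2
(3) want 1×MUL +2rd +1wr — FU → AL1|MU0|ME1|BR1|rd0|wr2
(4) want 1×ALU +2rd +1wr — RD_PORT → AL1|MU0|ME1|BR1|rd0|wr2
(5) want 1×MUL +2rd +1wr — FU → AL1|MU0|ME1|BR1|rd0|wr2
(6) want 1×MEM +1rd +1wr — RD_PORT → AL1|MU0|ME1|BR1|rd0|wr2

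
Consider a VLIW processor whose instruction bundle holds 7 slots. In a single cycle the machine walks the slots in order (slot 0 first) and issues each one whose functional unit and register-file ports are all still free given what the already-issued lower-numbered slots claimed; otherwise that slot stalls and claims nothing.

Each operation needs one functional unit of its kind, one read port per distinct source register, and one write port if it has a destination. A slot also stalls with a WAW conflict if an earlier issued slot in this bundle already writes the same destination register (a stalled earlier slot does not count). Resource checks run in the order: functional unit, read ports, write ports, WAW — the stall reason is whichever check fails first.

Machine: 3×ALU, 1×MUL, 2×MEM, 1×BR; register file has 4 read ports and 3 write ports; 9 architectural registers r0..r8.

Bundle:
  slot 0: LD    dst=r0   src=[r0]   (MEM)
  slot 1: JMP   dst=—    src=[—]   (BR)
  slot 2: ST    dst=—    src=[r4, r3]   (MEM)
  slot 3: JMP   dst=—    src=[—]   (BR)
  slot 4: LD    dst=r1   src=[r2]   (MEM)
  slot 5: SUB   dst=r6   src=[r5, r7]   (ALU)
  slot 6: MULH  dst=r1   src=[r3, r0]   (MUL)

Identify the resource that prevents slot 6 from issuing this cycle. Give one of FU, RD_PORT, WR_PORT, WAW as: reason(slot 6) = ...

(0) want 1×MEM +1rd +1wr — yes → AL3|MU1|ME1|BR1|rd3|wr2
(1) want 1×BR +0rd +0wr — yes → AL3|MU1|ME1|BR0|rd3|wr2
(2) want 1×MEM +2rd +0wr — yes → AL3|MU1|ME0|BR0|rd1|wr2
(3) want 1×BR +0rd +0wr — FU → AL3|MU1|ME0|BR0|rd1|wr2
(4) want 1×MEM +1rd +1wr — FU → AL3|MU1|ME0|BR0|rd1|wr2
(5) want 1×ALU +2rd +1wr — RD_PORT → AL3|MU1|ME0|BR0|rd1|wr2
(6) want 1×MUL +2rd +1wr — RD_PORT → AL3|MU1|ME0|BR0|rd1|wr2

reason(slot 6) = RD_PORT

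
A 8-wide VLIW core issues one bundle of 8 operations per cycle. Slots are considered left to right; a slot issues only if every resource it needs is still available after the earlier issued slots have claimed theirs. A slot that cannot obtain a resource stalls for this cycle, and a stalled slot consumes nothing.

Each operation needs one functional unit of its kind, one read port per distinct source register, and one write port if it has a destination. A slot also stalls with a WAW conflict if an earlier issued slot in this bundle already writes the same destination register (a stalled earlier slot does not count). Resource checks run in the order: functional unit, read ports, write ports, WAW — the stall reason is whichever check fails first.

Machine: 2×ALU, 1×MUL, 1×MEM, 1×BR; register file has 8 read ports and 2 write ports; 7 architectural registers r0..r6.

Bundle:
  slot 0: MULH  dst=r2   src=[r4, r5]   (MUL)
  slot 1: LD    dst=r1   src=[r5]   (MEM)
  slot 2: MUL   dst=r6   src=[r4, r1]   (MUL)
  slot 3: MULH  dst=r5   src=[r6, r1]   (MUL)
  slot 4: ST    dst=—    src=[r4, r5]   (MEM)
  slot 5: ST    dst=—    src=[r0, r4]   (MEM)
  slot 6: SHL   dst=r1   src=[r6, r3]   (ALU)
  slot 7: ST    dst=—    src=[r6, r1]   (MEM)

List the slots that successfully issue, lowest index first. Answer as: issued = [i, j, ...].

issued = [0, 1]

#0 MUL src=r4,r5 dispatched  <A:2 Mu:0 Ld:1 B:1 rd:6 wr:1>
#1 MEM src=r5 dispatched  <A:2 Mu:0 Ld:0 B:1 rd:5 wr:0>
#2 MUL src=r4,r1 held:FU  <A:2 Mu:0 Ld:0 B:1 rd:5 wr:0>
#3 MUL src=r6,r1 held:FU  <A:2 Mu:0 Ld:0 B:1 rd:5 wr:0>
#4 MEM src=r4,r5 held:FU  <A:2 Mu:0 Ld:0 B:1 rd:5 wr:0>
#5 MEM src=r0,r4 held:FU  <A:2 Mu:0 Ld:0 B:1 rd:5 wr:0>
#6 ALU src=r6,r3 held:WR_PORT  <A:2 Mu:0 Ld:0 B:1 rd:5 wr:0>
#7 MEM src=r6,r1 held:FU  <A:2 Mu:0 Ld:0 B:1 rd:5 wr:0>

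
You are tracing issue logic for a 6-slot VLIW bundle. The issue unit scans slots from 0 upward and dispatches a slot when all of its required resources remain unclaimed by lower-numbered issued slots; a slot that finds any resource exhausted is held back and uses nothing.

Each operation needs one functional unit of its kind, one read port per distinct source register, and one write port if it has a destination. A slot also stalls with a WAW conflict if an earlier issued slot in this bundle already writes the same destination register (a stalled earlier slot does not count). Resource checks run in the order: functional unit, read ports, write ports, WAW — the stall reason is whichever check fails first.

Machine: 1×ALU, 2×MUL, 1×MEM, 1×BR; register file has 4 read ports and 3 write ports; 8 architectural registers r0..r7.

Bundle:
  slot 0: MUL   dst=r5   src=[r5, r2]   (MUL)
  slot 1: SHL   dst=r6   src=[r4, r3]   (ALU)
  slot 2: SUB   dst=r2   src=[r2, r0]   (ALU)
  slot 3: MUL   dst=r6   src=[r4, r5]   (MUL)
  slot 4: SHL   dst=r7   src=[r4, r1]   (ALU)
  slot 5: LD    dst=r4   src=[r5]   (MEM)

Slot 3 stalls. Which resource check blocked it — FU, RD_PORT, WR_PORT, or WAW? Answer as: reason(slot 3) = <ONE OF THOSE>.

slot 0 (MUL): ISSUE — free A1,Mu1,Ld1,B1 rp2 wp2
slot 1 (ALU): ISSUE — free A0,Mu1,Ld1,B1 rp0 wp1
slot 2 (ALU): stall FU — free A0,Mu1,Ld1,B1 rp0 wp1
slot 3 (MUL): stall RD_PORT — free A0,Mu1,Ld1,B1 rp0 wp1
slot 4 (ALU): stall FU — free A0,Mu1,Ld1,B1 rp0 wp1
slot 5 (MEM): stall RD_PORT — free A0,Mu1,Ld1,B1 rp0 wp1

reason(slot 3) = RD_PORT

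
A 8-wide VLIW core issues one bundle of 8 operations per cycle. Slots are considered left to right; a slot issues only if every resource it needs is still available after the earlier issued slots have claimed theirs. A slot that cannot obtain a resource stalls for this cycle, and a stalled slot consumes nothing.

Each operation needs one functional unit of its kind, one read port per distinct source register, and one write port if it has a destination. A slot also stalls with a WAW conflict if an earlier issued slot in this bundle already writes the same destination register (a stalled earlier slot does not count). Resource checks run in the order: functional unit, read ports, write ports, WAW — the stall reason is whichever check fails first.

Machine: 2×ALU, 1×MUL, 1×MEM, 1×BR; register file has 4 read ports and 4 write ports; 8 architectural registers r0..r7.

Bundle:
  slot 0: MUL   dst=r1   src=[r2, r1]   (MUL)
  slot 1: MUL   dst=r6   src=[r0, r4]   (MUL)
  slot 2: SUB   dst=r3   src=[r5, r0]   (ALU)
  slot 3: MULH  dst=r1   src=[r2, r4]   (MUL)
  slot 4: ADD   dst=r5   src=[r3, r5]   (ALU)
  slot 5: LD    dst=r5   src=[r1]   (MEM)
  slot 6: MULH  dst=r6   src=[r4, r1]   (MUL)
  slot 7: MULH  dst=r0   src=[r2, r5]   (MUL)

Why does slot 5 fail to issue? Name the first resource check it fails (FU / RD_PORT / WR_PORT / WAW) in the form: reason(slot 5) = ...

reason(slot 5) = RD_PORT

#0 MUL src=r2,r1 dispatched  <A:2 Mu:0 Ld:1 B:1 rd:2 wr:3>
#1 MUL src=r0,r4 held:FU  <A:2 Mu:0 Ld:1 B:1 rd:2 wr:3>
#2 ALU src=r5,r0 dispatched  <A:1 Mu:0 Ld:1 B:1 rd:0 wr:2>
#3 MUL src=r2,r4 held:FU  <A:1 Mu:0 Ld:1 B:1 rd:0 wr:2>
#4 ALU src=r3,r5 held:RD_PORT  <A:1 Mu:0 Ld:1 B:1 rd:0 wr:2>
#5 MEM src=r1 held:RD_PORT  <A:1 Mu:0 Ld:1 B:1 rd:0 wr:2>
#6 MUL src=r4,r1 held:FU  <A:1 Mu:0 Ld:1 B:1 rd:0 wr:2>
#7 MUL src=r2,r5 held:FU  <A:1 Mu:0 Ld:1 B:1 rd:0 wr:2>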